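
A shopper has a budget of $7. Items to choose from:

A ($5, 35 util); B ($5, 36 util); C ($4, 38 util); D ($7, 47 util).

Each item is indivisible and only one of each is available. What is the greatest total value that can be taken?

47 util

Check high-value combinations within $7:
- D: cost 7, value 47
- C: cost 4, value 38
- B: cost 5, value 36
- A: cost 5, value 35
Best: 47 util.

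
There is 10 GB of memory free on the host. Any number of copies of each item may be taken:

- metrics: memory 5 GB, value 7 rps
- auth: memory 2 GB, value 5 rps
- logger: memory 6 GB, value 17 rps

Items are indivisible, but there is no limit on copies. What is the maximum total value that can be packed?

27 rps

Best value-per-unit is logger at 17/6; filling with it alone gives 1×17 = 17.
Optimal mix: 2×auth + 1×logger → memory 10, value 27.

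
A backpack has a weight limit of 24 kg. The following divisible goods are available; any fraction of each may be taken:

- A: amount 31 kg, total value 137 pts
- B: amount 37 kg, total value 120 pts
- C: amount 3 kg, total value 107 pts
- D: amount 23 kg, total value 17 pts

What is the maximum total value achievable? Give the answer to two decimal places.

Take in order of value per unit:
- C (107/3 per unit): all 3 → value 107, running total 107.00
- A (137/31 per unit): 21 of 31 → value 21×137/31 = 92.8065, running total 199.81
Total 199.81.

199.81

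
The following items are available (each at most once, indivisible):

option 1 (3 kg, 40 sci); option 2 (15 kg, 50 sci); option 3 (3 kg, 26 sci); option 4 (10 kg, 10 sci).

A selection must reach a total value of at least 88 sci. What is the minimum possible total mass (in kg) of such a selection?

Subsets with value ≥ 88, sorted by total mass:
- option 1+option 2: mass 18, value 90
- option 1+option 2+option 3: mass 21, value 116
Minimum mass: 18 kg.

18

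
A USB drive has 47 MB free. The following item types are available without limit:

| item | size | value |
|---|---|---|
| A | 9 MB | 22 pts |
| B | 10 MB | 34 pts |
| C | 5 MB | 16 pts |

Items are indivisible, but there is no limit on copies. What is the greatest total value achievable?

152 pts

Best value-per-unit is B at 34/10; filling with it alone gives 4×34 = 136.
Optimal mix: 4×B + 1×C → size 45, value 152.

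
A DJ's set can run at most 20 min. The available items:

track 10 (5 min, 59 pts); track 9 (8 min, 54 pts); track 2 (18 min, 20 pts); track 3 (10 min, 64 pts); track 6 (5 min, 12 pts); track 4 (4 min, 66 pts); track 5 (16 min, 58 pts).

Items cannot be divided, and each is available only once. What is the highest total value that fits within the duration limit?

Check high-value combinations within 20 min:
- track 10+track 3+track 4: duration 5+10+4=19, value 59+64+66=189
- track 10+track 9+track 4: duration 5+8+4=17, value 59+54+66=179
- track 3+track 6+track 4: duration 10+5+4=19, value 64+12+66=142
- track 10+track 6+track 4: duration 5+5+4=14, value 59+12+66=137
Best: 189 pts.

189 pts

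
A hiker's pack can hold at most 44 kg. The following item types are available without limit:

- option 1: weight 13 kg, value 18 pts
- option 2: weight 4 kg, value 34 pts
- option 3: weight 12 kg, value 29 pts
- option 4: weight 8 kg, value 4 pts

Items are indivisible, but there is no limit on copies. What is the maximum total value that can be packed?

Best value-per-unit is option 2 at 34/4, and filling with it alone uses weight 11×4=44. No mix of the others beats 11×34 = 374.

374 pts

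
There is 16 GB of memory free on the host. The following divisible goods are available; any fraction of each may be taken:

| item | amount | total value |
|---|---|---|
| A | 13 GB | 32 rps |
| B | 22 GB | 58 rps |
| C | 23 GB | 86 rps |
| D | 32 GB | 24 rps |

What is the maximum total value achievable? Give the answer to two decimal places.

Take in order of value per unit:
- C (86/23 per unit): 16 of 23 → value 16×86/23 = 59.8261, running total 59.83
Total 59.83.

59.83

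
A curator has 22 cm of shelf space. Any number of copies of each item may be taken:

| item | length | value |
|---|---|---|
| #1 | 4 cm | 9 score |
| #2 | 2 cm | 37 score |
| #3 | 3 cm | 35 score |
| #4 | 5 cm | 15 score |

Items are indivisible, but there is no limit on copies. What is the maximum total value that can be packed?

407 score

Best value-per-unit is #2 at 37/2, and filling with it alone uses length 11×2=22. No mix of the others beats 11×37 = 407.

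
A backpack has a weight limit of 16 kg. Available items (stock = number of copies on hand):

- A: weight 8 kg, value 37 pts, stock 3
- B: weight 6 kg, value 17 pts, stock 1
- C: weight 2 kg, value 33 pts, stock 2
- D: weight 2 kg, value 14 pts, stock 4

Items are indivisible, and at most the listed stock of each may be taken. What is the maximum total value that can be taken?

131 pts

Top feasible selections:
- 1×A + 2×C + 2×D: weight 16, value 131
- 1×B + 2×C + 3×D: weight 16, value 125
- 2×C + 4×D: weight 12, value 122
Best: 131 pts.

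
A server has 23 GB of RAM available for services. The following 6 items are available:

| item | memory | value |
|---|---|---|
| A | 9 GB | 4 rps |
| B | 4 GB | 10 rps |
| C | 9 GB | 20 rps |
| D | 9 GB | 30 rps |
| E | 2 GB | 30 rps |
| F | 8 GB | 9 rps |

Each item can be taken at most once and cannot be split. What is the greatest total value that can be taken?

80 rps

Check high-value combinations within 23 GB:
- C+D+E: memory 9+9+2=20, value 20+30+30=80
- B+D+E+F: memory 4+9+2+8=23, value 10+30+30+9=79
- B+D+E: memory 4+9+2=15, value 10+30+30=70
- D+E+F: memory 9+2+8=19, value 30+30+9=69
- B+C+E+F: memory 4+9+2+8=23, value 10+20+30+9=69
Best: 80 rps.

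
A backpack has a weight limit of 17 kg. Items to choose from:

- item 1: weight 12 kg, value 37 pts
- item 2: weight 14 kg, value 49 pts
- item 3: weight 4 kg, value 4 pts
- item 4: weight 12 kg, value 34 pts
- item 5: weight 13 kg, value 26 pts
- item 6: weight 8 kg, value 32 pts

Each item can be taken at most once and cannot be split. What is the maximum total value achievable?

Check high-value combinations within 17 kg:
- item 2: weight 14, value 49
- item 1+item 3: weight 12+4=16, value 37+4=41
- item 3+item 4: weight 4+12=16, value 4+34=38
- item 1: weight 12, value 37
Best: 49 pts.

49 pts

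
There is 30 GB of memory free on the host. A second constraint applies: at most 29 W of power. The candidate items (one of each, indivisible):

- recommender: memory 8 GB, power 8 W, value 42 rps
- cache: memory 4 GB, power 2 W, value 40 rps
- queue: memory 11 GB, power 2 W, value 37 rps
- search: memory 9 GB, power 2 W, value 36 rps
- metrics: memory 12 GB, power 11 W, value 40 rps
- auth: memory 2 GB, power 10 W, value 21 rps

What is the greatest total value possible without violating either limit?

140 rps

Feasible sets respecting both limits:
- recommender+cache+queue+auth: memory 25, power 22, value 140
- recommender+cache+search+auth: memory 23, power 22, value 139
- cache+queue+metrics+auth: memory 29, power 25, value 138
- cache+search+metrics+auth: memory 27, power 25, value 137
Best: 140 rps.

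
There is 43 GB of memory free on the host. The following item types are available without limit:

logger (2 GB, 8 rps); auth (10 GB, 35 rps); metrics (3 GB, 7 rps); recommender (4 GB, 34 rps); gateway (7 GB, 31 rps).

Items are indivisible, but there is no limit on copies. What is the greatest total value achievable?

348 rps

Best value-per-unit is recommender at 34/4; filling with it alone gives 10×34 = 340.
Optimal mix: 1×logger + 10×recommender → memory 42, value 348.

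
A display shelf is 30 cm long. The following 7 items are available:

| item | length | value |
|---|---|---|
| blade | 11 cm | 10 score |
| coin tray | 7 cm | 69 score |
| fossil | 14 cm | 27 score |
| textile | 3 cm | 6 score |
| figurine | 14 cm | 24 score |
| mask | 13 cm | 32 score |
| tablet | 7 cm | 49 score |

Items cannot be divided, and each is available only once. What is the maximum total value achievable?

156 score

Check high-value combinations within 30 cm:
- coin tray+textile+mask+tablet: length 7+3+13+7=30, value 69+6+32+49=156
- coin tray+mask+tablet: length 7+13+7=27, value 69+32+49=150
- coin tray+fossil+tablet: length 7+14+7=28, value 69+27+49=145
- coin tray+figurine+tablet: length 7+14+7=28, value 69+24+49=142
- blade+coin tray+textile+tablet: length 11+7+3+7=28, value 10+69+6+49=134
Best: 156 score.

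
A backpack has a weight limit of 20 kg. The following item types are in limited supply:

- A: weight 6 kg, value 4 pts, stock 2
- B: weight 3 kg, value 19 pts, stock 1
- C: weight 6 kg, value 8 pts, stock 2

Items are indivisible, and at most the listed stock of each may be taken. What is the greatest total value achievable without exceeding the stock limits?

Top feasible selections:
- 1×B + 2×C: weight 15, value 35
- 1×A + 1×B + 1×C: weight 15, value 31
- 1×B + 1×C: weight 9, value 27
Best: 35 pts.

35 pts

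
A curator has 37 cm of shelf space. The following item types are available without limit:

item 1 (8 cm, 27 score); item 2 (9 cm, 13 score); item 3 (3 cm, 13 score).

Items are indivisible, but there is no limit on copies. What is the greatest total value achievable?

Best value-per-unit is item 3 at 13/3, and filling with it alone uses length 12×3=36. No mix of the others beats 12×13 = 156.

156 score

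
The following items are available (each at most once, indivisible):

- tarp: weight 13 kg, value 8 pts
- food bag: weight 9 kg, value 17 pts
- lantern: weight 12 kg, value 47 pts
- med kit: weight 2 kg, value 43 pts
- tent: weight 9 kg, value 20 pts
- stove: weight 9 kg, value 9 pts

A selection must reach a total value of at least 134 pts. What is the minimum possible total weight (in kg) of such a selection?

41

Subsets with value ≥ 134, sorted by total weight:
- food bag+lantern+med kit+tent+stove: weight 41, value 136
- tarp+food bag+lantern+med kit+tent: weight 45, value 135
- tarp+food bag+lantern+med kit+tent+stove: weight 54, value 144
Minimum weight: 41 kg.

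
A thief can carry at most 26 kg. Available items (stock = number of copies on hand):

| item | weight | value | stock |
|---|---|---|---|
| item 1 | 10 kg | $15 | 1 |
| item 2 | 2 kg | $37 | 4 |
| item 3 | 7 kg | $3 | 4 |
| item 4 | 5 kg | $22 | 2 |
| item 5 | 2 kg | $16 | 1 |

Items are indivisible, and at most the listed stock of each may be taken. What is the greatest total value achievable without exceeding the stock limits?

$208

Best selections within weight 26 and stock limits:
- 4×item 2 + 2×item 4 + 1×item 5: weight 20, value 208
- 1×item 1 + 4×item 2 + 1×item 4 + 1×item 5: weight 25, value 201
Best: $208.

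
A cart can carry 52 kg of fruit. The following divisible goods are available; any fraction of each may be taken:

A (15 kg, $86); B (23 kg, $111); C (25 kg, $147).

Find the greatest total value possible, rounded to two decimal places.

Take in order of value per unit:
- C (147/25 per unit): all 25 → value 147, running total 147.00
- A (86/15 per unit): all 15 → value 86, running total 233.00
- B (111/23 per unit): 12 of 23 → value 12×111/23 = 57.9130, running total 290.91
Total 290.91.

290.91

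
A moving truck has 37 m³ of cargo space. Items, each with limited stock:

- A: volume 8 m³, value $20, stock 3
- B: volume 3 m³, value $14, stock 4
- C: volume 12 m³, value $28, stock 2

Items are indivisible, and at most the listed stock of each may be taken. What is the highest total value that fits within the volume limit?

$116

Best selections within volume 37 and stock limits:
- 3×A + 4×B: volume 36, value 116
- 4×B + 2×C: volume 36, value 112
- 2×A + 3×B + 1×C: volume 37, value 110
Best: $116.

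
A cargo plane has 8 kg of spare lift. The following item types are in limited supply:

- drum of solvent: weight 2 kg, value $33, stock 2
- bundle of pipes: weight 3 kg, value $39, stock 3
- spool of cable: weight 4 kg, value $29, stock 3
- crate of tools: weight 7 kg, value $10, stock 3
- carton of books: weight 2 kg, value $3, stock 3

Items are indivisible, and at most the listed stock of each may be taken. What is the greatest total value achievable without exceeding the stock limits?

$111

Top feasible selections:
- 1×drum of solvent + 2×bundle of pipes: weight 8, value 111
- 2×drum of solvent + 1×bundle of pipes: weight 7, value 105
Best: $111.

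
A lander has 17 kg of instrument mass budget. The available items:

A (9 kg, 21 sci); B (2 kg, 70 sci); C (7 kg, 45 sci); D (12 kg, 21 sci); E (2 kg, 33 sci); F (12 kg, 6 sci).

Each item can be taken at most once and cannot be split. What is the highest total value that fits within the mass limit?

Check high-value combinations within 17 kg:
- B+C+E: mass 2+7+2=11, value 70+45+33=148
- A+B+E: mass 9+2+2=13, value 21+70+33=124
- B+D+E: mass 2+12+2=16, value 70+21+33=124
- B+C: mass 2+7=9, value 70+45=115
Best: 148 sci.

148 sci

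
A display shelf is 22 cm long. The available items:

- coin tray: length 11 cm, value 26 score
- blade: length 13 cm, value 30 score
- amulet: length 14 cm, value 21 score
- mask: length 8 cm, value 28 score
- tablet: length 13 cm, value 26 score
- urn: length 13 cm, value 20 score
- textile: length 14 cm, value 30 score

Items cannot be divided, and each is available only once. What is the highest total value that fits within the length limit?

58 score

This is a 0/1 knapsack; check combinations near the capacity.
- blade+mask: length 13+8=21, value 30+28=58
- mask+textile: length 8+14=22, value 28+30=58
- coin tray+mask: length 11+8=19, value 26+28=54
- mask+tablet: length 8+13=21, value 28+26=54
Best: 58 score.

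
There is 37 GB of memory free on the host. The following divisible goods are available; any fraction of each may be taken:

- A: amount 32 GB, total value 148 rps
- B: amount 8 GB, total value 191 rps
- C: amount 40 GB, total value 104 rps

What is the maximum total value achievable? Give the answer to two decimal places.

325.13

Take in order of value per unit:
- B (191/8 per unit): all 8 → value 191, running total 191.00
- A (148/32 per unit): 29 of 32 → value 29×148/32 = 134.1250, running total 325.13
Total 325.13.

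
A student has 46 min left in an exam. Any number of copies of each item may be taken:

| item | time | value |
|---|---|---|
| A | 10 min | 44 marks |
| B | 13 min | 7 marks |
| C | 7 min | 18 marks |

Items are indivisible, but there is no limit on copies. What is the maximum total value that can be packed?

Best value-per-unit is A at 44/10, and filling with it alone uses time 4×10=40. No mix of the others beats 4×44 = 176.

176 marks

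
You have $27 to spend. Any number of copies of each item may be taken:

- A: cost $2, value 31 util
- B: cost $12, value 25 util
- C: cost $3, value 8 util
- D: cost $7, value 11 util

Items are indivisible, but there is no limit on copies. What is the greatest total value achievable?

Best value-per-unit is A at 31/2, and filling with it alone uses cost 13×2=26. No mix of the others beats 13×31 = 403.

403 util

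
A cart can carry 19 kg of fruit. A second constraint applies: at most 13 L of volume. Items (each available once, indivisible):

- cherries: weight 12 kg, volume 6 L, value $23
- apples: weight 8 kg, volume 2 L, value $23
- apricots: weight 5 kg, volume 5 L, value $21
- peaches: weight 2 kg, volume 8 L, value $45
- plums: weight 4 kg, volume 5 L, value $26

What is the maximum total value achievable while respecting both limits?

$71

Feasible sets respecting both limits:
- peaches+plums: weight 6, volume 13, value 71
- apples+apricots+plums: weight 17, volume 12, value 70
- apples+peaches: weight 10, volume 10, value 68
Best: $71.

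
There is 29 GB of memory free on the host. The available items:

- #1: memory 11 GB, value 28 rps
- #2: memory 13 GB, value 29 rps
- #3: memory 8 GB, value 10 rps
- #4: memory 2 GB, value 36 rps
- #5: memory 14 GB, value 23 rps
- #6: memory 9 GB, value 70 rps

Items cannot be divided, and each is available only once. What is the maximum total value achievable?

Check high-value combinations within 29 GB:
- #2+#4+#6: memory 13+2+9=24, value 29+36+70=135
- #1+#4+#6: memory 11+2+9=22, value 28+36+70=134
- #4+#5+#6: memory 2+14+9=25, value 36+23+70=129
- #3+#4+#6: memory 8+2+9=19, value 10+36+70=116
Best: 135 rps.

135 rps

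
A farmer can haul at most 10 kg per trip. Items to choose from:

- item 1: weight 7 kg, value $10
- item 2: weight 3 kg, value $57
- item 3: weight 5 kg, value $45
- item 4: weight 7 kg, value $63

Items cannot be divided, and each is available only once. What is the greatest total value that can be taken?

$120

Check high-value combinations within 10 kg:
- item 2+item 4: weight 3+7=10, value 57+63=120
- item 2+item 3: weight 3+5=8, value 57+45=102
- item 1+item 2: weight 7+3=10, value 10+57=67
Best: $120.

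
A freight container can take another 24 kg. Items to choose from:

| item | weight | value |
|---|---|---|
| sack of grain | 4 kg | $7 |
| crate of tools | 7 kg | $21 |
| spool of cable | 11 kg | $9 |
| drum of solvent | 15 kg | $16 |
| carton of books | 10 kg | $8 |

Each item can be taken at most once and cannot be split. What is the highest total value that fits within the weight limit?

Check high-value combinations within 24 kg:
- sack of grain+crate of tools+spool of cable: weight 4+7+11=22, value 7+21+9=37
- crate of tools+drum of solvent: weight 7+15=22, value 21+16=37
- sack of grain+crate of tools+carton of books: weight 4+7+10=21, value 7+21+8=36
- crate of tools+spool of cable: weight 7+11=18, value 21+9=30
- crate of tools+carton of books: weight 7+10=17, value 21+8=29
Best: $37.

$37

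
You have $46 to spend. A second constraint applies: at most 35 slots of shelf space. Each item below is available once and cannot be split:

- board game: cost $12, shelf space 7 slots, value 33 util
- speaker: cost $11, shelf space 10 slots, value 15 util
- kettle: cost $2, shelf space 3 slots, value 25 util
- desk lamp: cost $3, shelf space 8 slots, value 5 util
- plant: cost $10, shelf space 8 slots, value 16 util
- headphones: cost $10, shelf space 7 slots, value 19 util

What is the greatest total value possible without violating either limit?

108 util

Feasible sets respecting both limits:
- board game+speaker+kettle+plant+headphones: cost 45, shelf space 35, value 108
- board game+kettle+desk lamp+plant+headphones: cost 37, shelf space 33, value 98
- board game+speaker+kettle+desk lamp+headphones: cost 38, shelf space 35, value 97
- board game+kettle+plant+headphones: cost 34, shelf space 25, value 93
Best: 108 util.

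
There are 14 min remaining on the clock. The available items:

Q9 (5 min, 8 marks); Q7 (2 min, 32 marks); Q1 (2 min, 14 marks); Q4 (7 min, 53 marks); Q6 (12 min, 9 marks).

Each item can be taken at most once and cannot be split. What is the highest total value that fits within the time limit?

99 marks

This is a 0/1 knapsack; check combinations near the capacity.
- Q7+Q1+Q4: time 2+2+7=11, value 32+14+53=99
- Q9+Q7+Q4: time 5+2+7=14, value 8+32+53=93
- Q7+Q4: time 2+7=9, value 32+53=85
- Q9+Q1+Q4: time 5+2+7=14, value 8+14+53=75
- Q1+Q4: time 2+7=9, value 14+53=67
Best: 99 marks.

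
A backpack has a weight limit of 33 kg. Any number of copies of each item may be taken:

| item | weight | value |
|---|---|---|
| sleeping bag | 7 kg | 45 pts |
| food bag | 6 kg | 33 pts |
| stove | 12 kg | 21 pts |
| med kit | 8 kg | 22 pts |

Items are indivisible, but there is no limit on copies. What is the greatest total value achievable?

201 pts

Best value-per-unit is sleeping bag at 45/7; filling with it alone gives 4×45 = 180.
Optimal mix: 3×sleeping bag + 2×food bag → weight 33, value 201.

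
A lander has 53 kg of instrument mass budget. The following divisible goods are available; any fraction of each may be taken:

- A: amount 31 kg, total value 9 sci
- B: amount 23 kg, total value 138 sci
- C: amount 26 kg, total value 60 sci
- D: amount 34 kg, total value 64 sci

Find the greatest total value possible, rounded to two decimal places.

205.53

Take in order of value per unit:
- B (138/23 per unit): all 23 → value 138, running total 138.00
- C (60/26 per unit): all 26 → value 60, running total 198.00
- D (64/34 per unit): 4 of 34 → value 4×64/34 = 7.5294, running total 205.53
Total 205.53.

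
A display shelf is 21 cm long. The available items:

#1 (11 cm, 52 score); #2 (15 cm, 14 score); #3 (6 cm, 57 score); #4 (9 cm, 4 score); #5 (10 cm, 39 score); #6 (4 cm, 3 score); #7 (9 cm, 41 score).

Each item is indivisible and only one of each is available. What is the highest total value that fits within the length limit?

112 score

Check high-value combinations within 21 cm:
- #1+#3+#6: length 11+6+4=21, value 52+57+3=112
- #1+#3: length 11+6=17, value 52+57=109
- #3+#6+#7: length 6+4+9=19, value 57+3+41=101
Best: 112 score.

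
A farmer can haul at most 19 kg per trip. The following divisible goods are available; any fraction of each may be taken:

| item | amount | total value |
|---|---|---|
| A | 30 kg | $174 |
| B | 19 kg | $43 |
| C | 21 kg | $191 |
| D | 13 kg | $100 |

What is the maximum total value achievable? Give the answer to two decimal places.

172.81

Take in order of value per unit:
- C (191/21 per unit): 19 of 21 → value 19×191/21 = 172.8095, running total 172.81
Total 172.81.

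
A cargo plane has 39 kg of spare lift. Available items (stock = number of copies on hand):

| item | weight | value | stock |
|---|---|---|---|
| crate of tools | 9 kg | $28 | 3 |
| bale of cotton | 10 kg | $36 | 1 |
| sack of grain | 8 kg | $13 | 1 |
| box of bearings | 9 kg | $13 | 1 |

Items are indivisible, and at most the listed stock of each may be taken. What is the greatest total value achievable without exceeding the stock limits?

$120

Best selections within weight 39 and stock limits:
- 3×crate of tools + 1×bale of cotton: weight 37, value 120
- 2×crate of tools + 1×bale of cotton + 1×sack of grain: weight 36, value 105
- 2×crate of tools + 1×bale of cotton + 1×box of bearings: weight 37, value 105
Best: $120.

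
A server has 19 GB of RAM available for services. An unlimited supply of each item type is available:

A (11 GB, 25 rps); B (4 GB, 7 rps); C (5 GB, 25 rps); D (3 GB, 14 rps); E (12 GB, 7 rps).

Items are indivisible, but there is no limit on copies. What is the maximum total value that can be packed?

Best value-per-unit is C at 25/5; filling with it alone gives 3×25 = 75.
Optimal mix: 2×C + 3×D → memory 19, value 92.

92 rps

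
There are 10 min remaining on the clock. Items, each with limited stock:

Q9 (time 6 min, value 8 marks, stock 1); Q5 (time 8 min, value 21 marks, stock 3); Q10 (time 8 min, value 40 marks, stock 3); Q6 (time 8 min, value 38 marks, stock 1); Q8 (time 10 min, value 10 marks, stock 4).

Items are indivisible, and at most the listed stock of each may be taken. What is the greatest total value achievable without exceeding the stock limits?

Top feasible selections:
- 1×Q10: time 8, value 40
- 1×Q6: time 8, value 38
- 1×Q5: time 8, value 21
Best: 40 marks.

40 marks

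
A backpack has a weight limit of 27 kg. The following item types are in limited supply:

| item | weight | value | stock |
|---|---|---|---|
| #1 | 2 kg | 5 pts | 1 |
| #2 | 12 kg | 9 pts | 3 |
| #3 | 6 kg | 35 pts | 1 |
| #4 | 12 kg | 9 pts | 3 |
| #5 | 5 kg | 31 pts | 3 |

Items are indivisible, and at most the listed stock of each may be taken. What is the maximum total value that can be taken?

133 pts

Top feasible selections:
- 1×#1 + 1×#3 + 3×#5: weight 23, value 133
- 1×#3 + 3×#5: weight 21, value 128
- 1×#1 + 1×#3 + 2×#5: weight 18, value 102
Best: 133 pts.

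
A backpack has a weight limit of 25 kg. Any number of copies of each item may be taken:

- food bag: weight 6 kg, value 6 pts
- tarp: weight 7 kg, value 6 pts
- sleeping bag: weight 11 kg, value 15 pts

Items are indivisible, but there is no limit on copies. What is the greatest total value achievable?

30 pts

Best value-per-unit is sleeping bag at 15/11, and filling with it alone uses weight 2×11=22. No mix of the others beats 2×15 = 30.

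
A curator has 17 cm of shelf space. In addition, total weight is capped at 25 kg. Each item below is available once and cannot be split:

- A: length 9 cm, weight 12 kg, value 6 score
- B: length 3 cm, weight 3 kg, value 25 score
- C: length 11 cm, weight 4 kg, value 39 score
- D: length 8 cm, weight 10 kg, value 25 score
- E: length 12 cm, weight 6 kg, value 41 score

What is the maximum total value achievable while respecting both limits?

Feasible sets respecting both limits:
- B+E: length 15, weight 9, value 66
- B+C: length 14, weight 7, value 64
- B+D: length 11, weight 13, value 50
- E: length 12, weight 6, value 41
Best: 66 score.

66 score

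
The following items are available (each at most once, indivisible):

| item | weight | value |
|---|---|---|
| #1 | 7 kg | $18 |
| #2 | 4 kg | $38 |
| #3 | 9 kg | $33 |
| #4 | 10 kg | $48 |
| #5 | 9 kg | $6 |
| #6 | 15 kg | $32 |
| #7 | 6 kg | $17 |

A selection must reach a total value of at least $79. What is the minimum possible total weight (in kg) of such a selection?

Subsets with value ≥ 79, sorted by total weight:
- #2+#4: weight 14, value 86
- #2+#3+#7: weight 19, value 88
- #3+#4: weight 19, value 81
Minimum weight: 14 kg.

14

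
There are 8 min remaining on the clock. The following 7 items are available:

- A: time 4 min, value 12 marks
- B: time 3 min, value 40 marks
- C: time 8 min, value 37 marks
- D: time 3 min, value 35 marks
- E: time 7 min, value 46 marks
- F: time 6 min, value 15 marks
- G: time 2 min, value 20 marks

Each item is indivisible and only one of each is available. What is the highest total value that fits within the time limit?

Check high-value combinations within 8 min:
- B+D+G: time 3+3+2=8, value 40+35+20=95
- B+D: time 3+3=6, value 40+35=75
- B+G: time 3+2=5, value 40+20=60
Best: 95 marks.

95 marks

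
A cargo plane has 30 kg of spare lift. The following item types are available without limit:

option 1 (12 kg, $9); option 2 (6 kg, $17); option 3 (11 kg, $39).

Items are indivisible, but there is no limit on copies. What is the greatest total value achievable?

$95

Best value-per-unit is option 3 at 39/11; filling with it alone gives 2×39 = 78.
Optimal mix: 1×option 2 + 2×option 3 → weight 28, value 95.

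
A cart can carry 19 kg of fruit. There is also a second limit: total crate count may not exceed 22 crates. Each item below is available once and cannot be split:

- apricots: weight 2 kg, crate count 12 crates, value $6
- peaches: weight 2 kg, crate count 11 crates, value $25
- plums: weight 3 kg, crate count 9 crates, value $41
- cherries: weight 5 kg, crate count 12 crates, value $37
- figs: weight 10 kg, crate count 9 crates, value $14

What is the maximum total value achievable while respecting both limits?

Feasible sets respecting both limits:
- plums+cherries: weight 8, crate count 21, value 78
- peaches+plums: weight 5, crate count 20, value 66
- plums+figs: weight 13, crate count 18, value 55
- cherries+figs: weight 15, crate count 21, value 51
Best: $78.

$78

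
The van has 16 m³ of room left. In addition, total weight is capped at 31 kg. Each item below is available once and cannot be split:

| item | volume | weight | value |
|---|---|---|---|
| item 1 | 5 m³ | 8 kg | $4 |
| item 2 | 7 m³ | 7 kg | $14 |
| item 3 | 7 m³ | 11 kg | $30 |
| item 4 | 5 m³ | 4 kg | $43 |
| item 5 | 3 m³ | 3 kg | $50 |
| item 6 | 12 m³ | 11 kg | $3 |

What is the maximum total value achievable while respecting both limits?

Feasible sets respecting both limits:
- item 3+item 4+item 5: volume 15, weight 18, value 123
- item 2+item 4+item 5: volume 15, weight 14, value 107
- item 1+item 4+item 5: volume 13, weight 15, value 97
- item 4+item 5: volume 8, weight 7, value 93
Best: $123.

$123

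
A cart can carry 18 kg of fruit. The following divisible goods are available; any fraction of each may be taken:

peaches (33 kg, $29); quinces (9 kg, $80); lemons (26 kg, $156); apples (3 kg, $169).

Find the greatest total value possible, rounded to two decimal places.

285.00

Take in order of value per unit:
- apples (169/3 per unit): all 3 → value 169, running total 169.00
- quinces (80/9 per unit): all 9 → value 80, running total 249.00
- lemons (156/26 per unit): 6 of 26 → value 6×156/26 = 36.0000, running total 285.00
Total 285.00.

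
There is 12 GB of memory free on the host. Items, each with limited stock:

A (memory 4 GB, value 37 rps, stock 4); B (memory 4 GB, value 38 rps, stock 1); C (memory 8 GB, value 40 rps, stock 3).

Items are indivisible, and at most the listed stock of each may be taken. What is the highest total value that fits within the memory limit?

Best selections within memory 12 and stock limits:
- 2×A + 1×B: memory 12, value 112
- 3×A: memory 12, value 111
- 1×B + 1×C: memory 12, value 78
- 1×A + 1×C: memory 12, value 77
Best: 112 rps.

112 rps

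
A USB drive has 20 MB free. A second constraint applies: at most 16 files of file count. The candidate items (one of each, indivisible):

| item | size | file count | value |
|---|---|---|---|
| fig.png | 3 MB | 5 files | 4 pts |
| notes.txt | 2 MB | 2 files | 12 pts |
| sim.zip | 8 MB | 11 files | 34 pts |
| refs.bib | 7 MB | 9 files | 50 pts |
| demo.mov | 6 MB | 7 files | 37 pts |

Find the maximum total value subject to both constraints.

87 pts

Feasible sets respecting both limits:
- refs.bib+demo.mov: size 13, file count 16, value 87
- fig.png+notes.txt+refs.bib: size 12, file count 16, value 66
- notes.txt+refs.bib: size 9, file count 11, value 62
Best: 87 pts.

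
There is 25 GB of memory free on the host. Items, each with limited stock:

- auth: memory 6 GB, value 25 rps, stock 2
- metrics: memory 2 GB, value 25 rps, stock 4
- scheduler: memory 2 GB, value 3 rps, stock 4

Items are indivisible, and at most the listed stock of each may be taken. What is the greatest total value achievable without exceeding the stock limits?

Best selections within memory 25 and stock limits:
- 2×auth + 4×metrics + 2×scheduler: memory 24, value 156
- 2×auth + 4×metrics + 1×scheduler: memory 22, value 153
Best: 156 rps.

156 rps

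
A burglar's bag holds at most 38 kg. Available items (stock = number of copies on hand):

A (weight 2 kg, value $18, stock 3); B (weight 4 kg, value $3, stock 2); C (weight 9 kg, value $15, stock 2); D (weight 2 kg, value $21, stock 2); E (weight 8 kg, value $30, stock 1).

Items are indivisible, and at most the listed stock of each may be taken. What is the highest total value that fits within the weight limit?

Top feasible selections:
- 3×A + 2×C + 2×D + 1×E: weight 36, value 156
- 3×A + 2×B + 1×C + 2×D + 1×E: weight 35, value 147
- 3×A + 1×B + 1×C + 2×D + 1×E: weight 31, value 144
- 3×A + 1×C + 2×D + 1×E: weight 27, value 141
Best: $156.

$156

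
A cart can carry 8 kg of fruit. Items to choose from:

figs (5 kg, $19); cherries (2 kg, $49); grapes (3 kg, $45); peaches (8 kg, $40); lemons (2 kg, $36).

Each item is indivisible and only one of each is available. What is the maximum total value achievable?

$130

Check high-value combinations within 8 kg:
- cherries+grapes+lemons: weight 2+3+2=7, value 49+45+36=130
- cherries+grapes: weight 2+3=5, value 49+45=94
- cherries+lemons: weight 2+2=4, value 49+36=85
- grapes+lemons: weight 3+2=5, value 45+36=81
Best: $130.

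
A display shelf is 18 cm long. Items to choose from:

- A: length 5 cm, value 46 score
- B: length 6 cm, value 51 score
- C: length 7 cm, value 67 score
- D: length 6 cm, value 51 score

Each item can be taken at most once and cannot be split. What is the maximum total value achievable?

This is a 0/1 knapsack; check combinations near the capacity.
- A+B+C: length 5+6+7=18, value 46+51+67=164
- A+C+D: length 5+7+6=18, value 46+67+51=164
- A+B+D: length 5+6+6=17, value 46+51+51=148
Best: 164 score.

164 score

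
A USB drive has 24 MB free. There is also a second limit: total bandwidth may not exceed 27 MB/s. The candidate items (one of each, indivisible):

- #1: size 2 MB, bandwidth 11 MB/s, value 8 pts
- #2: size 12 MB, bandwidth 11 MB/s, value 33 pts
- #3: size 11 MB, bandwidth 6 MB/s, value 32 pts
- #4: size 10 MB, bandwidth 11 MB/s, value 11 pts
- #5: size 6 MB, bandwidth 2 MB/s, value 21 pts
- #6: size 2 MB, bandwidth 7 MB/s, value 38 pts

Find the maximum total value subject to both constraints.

Feasible sets respecting both limits:
- #1+#3+#5+#6: size 21, bandwidth 26, value 99
- #2+#5+#6: size 20, bandwidth 20, value 92
- #3+#5+#6: size 19, bandwidth 15, value 91
Best: 99 pts.

99 pts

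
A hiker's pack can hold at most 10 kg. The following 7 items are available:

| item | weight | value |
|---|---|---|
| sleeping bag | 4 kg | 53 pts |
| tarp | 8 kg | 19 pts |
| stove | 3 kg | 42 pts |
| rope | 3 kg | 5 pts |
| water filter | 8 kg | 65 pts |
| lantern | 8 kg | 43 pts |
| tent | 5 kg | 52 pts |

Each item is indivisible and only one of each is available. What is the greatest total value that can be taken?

This is a 0/1 knapsack; check combinations near the capacity.
- sleeping bag+tent: weight 4+5=9, value 53+52=105
- sleeping bag+stove+rope: weight 4+3+3=10, value 53+42+5=100
- sleeping bag+stove: weight 4+3=7, value 53+42=95
- stove+tent: weight 3+5=8, value 42+52=94
Best: 105 pts.

105 pts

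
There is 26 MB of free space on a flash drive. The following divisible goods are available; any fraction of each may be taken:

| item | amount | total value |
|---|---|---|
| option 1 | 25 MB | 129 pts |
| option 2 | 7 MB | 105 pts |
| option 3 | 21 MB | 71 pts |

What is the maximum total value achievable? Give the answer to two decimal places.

Take in order of value per unit:
- option 2 (105/7 per unit): all 7 → value 105, running total 105.00
- option 1 (129/25 per unit): 19 of 25 → value 19×129/25 = 98.0400, running total 203.04
Total 203.04.

203.04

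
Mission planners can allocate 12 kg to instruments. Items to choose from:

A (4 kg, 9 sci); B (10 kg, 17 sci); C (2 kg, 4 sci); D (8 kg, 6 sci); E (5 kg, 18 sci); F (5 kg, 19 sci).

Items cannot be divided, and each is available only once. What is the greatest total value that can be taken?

41 sci

Check high-value combinations within 12 kg:
- C+E+F: mass 2+5+5=12, value 4+18+19=41
- E+F: mass 5+5=10, value 18+19=37
- A+C+F: mass 4+2+5=11, value 9+4+19=32
- A+C+E: mass 4+2+5=11, value 9+4+18=31
Best: 41 sci.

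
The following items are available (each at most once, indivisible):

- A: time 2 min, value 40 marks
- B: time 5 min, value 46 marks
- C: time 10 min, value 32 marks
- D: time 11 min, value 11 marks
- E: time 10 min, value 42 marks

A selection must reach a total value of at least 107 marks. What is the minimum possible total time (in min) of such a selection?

17

Subsets with value ≥ 107, sorted by total time:
- A+B+E: time 17, value 128
- A+B+C: time 17, value 118
- A+C+E: time 22, value 114
- B+C+E: time 25, value 120
Minimum time: 17 min.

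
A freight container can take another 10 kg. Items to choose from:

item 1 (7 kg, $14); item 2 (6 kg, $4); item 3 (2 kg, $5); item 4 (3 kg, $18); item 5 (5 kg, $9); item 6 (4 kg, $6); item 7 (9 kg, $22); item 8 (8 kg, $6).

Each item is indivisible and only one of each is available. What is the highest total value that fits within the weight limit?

$32

This is a 0/1 knapsack; check combinations near the capacity.
- item 1+item 4: weight 7+3=10, value 14+18=32
- item 3+item 4+item 5: weight 2+3+5=10, value 5+18+9=32
- item 3+item 4+item 6: weight 2+3+4=9, value 5+18+6=29
- item 4+item 5: weight 3+5=8, value 18+9=27
- item 4+item 6: weight 3+4=7, value 18+6=24
Best: $32.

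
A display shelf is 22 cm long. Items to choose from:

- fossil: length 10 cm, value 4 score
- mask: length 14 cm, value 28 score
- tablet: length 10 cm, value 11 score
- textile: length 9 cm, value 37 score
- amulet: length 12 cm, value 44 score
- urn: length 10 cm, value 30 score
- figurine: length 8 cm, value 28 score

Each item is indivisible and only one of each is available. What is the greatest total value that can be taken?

81 score

Check high-value combinations within 22 cm:
- textile+amulet: length 9+12=21, value 37+44=81
- amulet+urn: length 12+10=22, value 44+30=74
- amulet+figurine: length 12+8=20, value 44+28=72
- textile+urn: length 9+10=19, value 37+30=67
- textile+figurine: length 9+8=17, value 37+28=65
Best: 81 score.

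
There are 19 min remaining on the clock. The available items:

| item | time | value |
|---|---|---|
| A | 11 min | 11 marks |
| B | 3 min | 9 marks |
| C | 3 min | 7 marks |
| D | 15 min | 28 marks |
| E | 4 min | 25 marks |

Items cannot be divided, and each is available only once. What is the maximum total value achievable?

53 marks

This is a 0/1 knapsack; check combinations near the capacity.
- D+E: time 15+4=19, value 28+25=53
- A+B+E: time 11+3+4=18, value 11+9+25=45
- A+C+E: time 11+3+4=18, value 11+7+25=43
Best: 53 marks.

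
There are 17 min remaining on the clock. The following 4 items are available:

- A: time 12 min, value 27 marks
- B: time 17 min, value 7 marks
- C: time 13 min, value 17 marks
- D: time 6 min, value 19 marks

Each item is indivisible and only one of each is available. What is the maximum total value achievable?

Check high-value combinations within 17 min:
- A: time 12, value 27
- D: time 6, value 19
- C: time 13, value 17
- B: time 17, value 7
Best: 27 marks.

27 marks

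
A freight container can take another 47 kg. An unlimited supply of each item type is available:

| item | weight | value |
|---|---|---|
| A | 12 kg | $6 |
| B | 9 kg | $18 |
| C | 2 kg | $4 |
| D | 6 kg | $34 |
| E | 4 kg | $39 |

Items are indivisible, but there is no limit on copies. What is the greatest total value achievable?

Best value-per-unit is E at 39/4; filling with it alone gives 11×39 = 429.
Optimal mix: 1×C + 11×E → weight 46, value 433.

$433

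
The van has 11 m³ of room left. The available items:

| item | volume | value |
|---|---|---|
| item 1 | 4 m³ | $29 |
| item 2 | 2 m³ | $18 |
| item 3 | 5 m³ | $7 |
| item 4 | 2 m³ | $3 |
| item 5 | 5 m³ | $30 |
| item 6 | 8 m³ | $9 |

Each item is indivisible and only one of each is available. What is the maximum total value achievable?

$77

Check high-value combinations within 11 m³:
- item 1+item 2+item 5: volume 4+2+5=11, value 29+18+30=77
- item 1+item 4+item 5: volume 4+2+5=11, value 29+3+30=62
- item 1+item 5: volume 4+5=9, value 29+30=59
- item 1+item 2+item 3: volume 4+2+5=11, value 29+18+7=54
Best: $77.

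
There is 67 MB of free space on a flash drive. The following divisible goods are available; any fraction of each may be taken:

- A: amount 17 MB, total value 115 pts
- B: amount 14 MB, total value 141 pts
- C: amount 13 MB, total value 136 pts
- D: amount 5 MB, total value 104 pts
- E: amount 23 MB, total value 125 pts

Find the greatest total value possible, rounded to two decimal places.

593.83

Take in order of value per unit:
- D (104/5 per unit): all 5 → value 104, running total 104.00
- C (136/13 per unit): all 13 → value 136, running total 240.00
- B (141/14 per unit): all 14 → value 141, running total 381.00
- A (115/17 per unit): all 17 → value 115, running total 496.00
- E (125/23 per unit): 18 of 23 → value 18×125/23 = 97.8261, running total 593.83
Total 593.83.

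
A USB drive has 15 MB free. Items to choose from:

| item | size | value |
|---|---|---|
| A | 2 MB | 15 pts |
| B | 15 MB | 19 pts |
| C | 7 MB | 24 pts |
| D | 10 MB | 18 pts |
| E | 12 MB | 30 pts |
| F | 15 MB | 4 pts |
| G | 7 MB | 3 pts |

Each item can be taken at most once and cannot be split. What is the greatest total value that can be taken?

Check high-value combinations within 15 MB:
- A+E: size 2+12=14, value 15+30=45
- A+C: size 2+7=9, value 15+24=39
- A+D: size 2+10=12, value 15+18=33
- E: size 12, value 30
Best: 45 pts.

45 pts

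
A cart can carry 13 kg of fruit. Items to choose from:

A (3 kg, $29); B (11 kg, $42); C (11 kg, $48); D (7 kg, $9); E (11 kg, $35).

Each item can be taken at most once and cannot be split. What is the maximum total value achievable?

$48

Check high-value combinations within 13 kg:
- C: weight 11, value 48
- B: weight 11, value 42
- A+D: weight 3+7=10, value 29+9=38
- E: weight 11, value 35
- A: weight 3, value 29
Best: $48.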